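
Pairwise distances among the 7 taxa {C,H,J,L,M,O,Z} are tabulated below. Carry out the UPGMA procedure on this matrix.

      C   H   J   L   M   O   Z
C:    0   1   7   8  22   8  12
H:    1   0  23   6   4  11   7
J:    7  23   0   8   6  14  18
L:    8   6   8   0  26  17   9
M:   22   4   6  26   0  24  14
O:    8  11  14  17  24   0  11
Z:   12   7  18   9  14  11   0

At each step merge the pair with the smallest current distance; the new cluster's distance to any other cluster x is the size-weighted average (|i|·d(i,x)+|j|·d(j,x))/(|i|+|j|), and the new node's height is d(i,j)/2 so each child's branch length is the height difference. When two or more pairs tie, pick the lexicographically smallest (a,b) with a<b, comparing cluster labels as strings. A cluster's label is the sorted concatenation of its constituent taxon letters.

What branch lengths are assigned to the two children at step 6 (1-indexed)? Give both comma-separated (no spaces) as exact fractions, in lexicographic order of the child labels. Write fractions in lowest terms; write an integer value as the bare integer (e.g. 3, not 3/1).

17/8,5

iteration 1: select C,H (d=1); attach at lengths (1/2, 1/2); label the merged cluster CH
  updated: d(CH,J)=15, d(CH,L)=7, d(CH,M)=13, d(CH,O)=19/2, d(CH,Z)=19/2
iteration 2: select J,M (d=6); attach at lengths (3, 3); label the merged cluster JM
  updated: d(CH,JM)=14, d(JM,L)=17, d(JM,O)=19, d(JM,Z)=16
iteration 3: select CH,L (d=7); attach at lengths (3, 7/2); label the merged cluster CHL
  updated: d(CHL,JM)=15, d(CHL,O)=12, d(CHL,Z)=28/3
iteration 4: select CHL,Z (d=28/3); attach at lengths (7/6, 14/3); label the merged cluster CHLZ
  updated: d(CHLZ,JM)=61/4, d(CHLZ,O)=47/4
iteration 5: select CHLZ,O (d=47/4); attach at lengths (29/24, 47/8); label the merged cluster CHLOZ
  updated: d(CHLOZ,JM)=16
iteration 6: select CHLOZ,JM (d=16); attach at lengths (17/8, 5); label the merged cluster CHJLMOZ
final tree: (((((C:1/2,H:1/2):3,L:7/2):7/6,Z:14/3):29/24,O:47/8):17/8,(J:3,M:3):5)
total length: 805/24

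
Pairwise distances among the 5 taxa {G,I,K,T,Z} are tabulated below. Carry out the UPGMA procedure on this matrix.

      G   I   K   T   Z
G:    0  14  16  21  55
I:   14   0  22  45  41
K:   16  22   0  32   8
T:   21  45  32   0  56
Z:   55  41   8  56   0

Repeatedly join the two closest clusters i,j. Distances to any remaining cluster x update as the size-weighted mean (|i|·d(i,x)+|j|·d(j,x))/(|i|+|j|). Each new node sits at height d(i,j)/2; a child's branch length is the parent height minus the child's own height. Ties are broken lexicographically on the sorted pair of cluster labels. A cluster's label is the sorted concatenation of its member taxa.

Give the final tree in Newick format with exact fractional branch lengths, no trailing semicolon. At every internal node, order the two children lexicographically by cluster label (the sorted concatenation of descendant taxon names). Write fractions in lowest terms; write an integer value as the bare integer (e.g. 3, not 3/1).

1. join K+Z (d=8) ⇒ KZ; edges |K|=4, |Z|=4
  updated: d(G,KZ)=71/2, d(I,KZ)=63/2, d(KZ,T)=44
2. join G+I (d=14) ⇒ GI; edges |G|=7, |I|=7
  updated: d(GI,KZ)=67/2, d(GI,T)=33
3. join GI+T (d=33) ⇒ GIT; edges |GI|=19/2, |T|=33/2
  updated: d(GIT,KZ)=37
4. join GIT+KZ (d=37) ⇒ GIKTZ; edges |GIT|=2, |KZ|=29/2
final tree: (((G:7,I:7):19/2,T:33/2):2,(K:4,Z:4):29/2)
total length: 129/2

(((G:7,I:7):19/2,T:33/2):2,(K:4,Z:4):29/2)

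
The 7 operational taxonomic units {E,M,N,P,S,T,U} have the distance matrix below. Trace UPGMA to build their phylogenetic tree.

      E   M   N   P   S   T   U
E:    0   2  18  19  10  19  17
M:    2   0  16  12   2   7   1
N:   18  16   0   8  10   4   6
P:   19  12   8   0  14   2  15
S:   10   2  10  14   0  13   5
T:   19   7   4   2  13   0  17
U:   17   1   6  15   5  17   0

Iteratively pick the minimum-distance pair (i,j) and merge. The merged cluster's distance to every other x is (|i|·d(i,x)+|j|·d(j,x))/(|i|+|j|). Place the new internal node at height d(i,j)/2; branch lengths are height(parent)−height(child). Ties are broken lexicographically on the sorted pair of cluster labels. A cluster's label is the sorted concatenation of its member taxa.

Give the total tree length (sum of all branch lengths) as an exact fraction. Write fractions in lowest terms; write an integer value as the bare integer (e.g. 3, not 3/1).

299/12

step 1: merge (M,U) at d=1; branch lengths M→1/2, U→1/2; new cluster MU
  updated: d(E,MU)=19/2, d(MU,N)=11, d(MU,P)=27/2, d(MU,S)=7/2, d(MU,T)=12
step 2: merge (P,T) at d=2; branch lengths P→1, T→1; new cluster PT
  updated: d(E,PT)=19, d(MU,PT)=51/4, d(N,PT)=6, d(PT,S)=27/2
step 3: merge (MU,S) at d=7/2; branch lengths MU→5/4, S→7/4; new cluster MSU
  updated: d(E,MSU)=29/3, d(MSU,N)=32/3, d(MSU,PT)=13
step 4: merge (N,PT) at d=6; branch lengths N→3, PT→2; new cluster NPT
  updated: d(E,NPT)=56/3, d(MSU,NPT)=110/9
step 5: merge (E,MSU) at d=29/3; branch lengths E→29/6, MSU→37/12; new cluster EMSU
  updated: d(EMSU,NPT)=83/6
step 6: merge (EMSU,NPT) at d=83/6; branch lengths EMSU→25/12, NPT→47/12; new cluster EMNPSTU
final tree: ((E:29/6,((M:1/2,U:1/2):5/4,S:7/4):37/12):25/12,(N:3,(P:1,T:1):2):47/12)
total length: 299/12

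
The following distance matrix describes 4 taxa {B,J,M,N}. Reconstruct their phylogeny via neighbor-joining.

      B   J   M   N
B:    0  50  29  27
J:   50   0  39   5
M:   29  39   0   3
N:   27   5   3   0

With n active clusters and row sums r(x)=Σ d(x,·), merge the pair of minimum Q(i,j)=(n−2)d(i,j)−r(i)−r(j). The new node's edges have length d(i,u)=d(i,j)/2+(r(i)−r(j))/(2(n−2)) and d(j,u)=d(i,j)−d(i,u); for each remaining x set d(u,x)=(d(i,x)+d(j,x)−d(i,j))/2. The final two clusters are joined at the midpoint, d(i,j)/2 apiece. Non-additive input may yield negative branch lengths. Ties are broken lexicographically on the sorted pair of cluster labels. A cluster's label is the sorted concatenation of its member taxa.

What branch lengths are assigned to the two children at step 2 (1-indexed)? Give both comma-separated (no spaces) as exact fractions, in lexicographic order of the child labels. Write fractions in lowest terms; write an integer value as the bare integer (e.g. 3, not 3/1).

1. join B+M (d=29, Q=-119) ⇒ BM; edges |B|=93/4, |M|=23/4
  updated: d(BM,J)=30, d(BM,N)=1/2
2. join BM+J (d=30, Q=-71/2) ⇒ BJM; edges |BM|=51/4, |J|=69/4
  updated: d(BJM,N)=-49/4
3. join BJM+N (d=-49/4) ⇒ BJMN; edges |BJM|=-49/8, |N|=-49/8
final tree: (((B:93/4,M:23/4):51/4,J:69/4):-49/8,N:-49/8)
total length: 187/4

51/4,69/4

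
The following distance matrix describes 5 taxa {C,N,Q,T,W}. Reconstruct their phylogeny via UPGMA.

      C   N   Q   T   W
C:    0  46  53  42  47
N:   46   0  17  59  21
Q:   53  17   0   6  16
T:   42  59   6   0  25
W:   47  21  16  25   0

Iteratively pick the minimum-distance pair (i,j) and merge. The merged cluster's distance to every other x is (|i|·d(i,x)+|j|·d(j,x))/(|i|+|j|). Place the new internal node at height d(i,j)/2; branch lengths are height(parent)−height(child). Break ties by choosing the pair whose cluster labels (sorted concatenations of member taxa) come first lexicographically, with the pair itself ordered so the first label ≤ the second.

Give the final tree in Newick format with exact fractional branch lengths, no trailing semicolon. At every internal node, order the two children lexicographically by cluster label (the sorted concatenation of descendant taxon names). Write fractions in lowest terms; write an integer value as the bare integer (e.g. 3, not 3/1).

(C:47/2,(N:97/6,((Q:3,T:3):29/4,W:41/4):71/12):22/3)

step 1: merge (Q,T) at d=6; branch lengths Q→3, T→3; new cluster QT
  updated: d(C,QT)=95/2, d(N,QT)=38, d(QT,W)=41/2
step 2: merge (QT,W) at d=41/2; branch lengths QT→29/4, W→41/4; new cluster QTW
  updated: d(C,QTW)=142/3, d(N,QTW)=97/3
step 3: merge (N,QTW) at d=97/3; branch lengths N→97/6, QTW→71/12; new cluster NQTW
  updated: d(C,NQTW)=47
step 4: merge (C,NQTW) at d=47; branch lengths C→47/2, NQTW→22/3; new cluster CNQTW
final tree: (C:47/2,(N:97/6,((Q:3,T:3):29/4,W:41/4):71/12):22/3)
total length: 917/12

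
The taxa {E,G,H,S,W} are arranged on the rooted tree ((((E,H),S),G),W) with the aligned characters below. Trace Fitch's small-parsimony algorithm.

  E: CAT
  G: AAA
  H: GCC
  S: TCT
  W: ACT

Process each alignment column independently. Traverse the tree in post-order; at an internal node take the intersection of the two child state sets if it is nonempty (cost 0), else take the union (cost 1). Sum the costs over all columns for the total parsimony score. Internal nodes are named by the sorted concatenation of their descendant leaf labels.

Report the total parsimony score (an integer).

EH@0: {C} ∪ {G} = {C,G} (union, +1)
EHS@0: {C,G} ∪ {T} = {C,G,T} (union, +1)
EGHS@0: {C,G,T} ∪ {A} = {A,C,G,T} (union, +1)
EGHSW@0: {A,C,G,T} ∩ {A} = {A} (intersection, +0)
EH@1: {A} ∪ {C} = {A,C} (union, +1)
EHS@1: {A,C} ∩ {C} = {C} (intersection, +0)
EGHS@1: {C} ∪ {A} = {A,C} (union, +1)
EGHSW@1: {A,C} ∩ {C} = {C} (intersection, +0)
EH@2: {T} ∪ {C} = {C,T} (union, +1)
EHS@2: {C,T} ∩ {T} = {T} (intersection, +0)
EGHS@2: {T} ∪ {A} = {A,T} (union, +1)
EGHSW@2: {A,T} ∩ {T} = {T} (intersection, +0)
per-site changes: [3, 2, 2]; total = 7

7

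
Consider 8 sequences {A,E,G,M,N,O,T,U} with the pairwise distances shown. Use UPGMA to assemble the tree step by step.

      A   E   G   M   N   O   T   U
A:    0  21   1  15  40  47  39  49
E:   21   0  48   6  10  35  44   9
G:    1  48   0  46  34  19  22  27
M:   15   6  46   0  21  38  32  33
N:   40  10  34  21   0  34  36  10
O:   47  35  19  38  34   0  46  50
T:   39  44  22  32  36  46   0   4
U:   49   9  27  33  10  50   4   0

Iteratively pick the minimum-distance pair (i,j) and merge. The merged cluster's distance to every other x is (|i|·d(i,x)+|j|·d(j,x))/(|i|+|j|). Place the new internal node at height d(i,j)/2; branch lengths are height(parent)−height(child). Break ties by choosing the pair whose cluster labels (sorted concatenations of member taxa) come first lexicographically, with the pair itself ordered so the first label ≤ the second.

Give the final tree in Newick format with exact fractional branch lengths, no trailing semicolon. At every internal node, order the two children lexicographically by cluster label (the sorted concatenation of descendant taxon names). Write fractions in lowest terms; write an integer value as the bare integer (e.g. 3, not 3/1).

(((A:1/2,G:1/2):16,O:33/2):49/30,(((E:3,M:3):19/4,N:31/4):71/12,(T:2,U:2):35/3):67/15)

iteration 1: select A,G (d=1); attach at lengths (1/2, 1/2); label the merged cluster AG
  updated: d(AG,E)=69/2, d(AG,M)=61/2, d(AG,N)=37, d(AG,O)=33, d(AG,T)=61/2, d(AG,U)=38
iteration 2: select T,U (d=4); attach at lengths (2, 2); label the merged cluster TU
  updated: d(AG,TU)=137/4, d(E,TU)=53/2, d(M,TU)=65/2, d(N,TU)=23, d(O,TU)=48
iteration 3: select E,M (d=6); attach at lengths (3, 3); label the merged cluster EM
  updated: d(AG,EM)=65/2, d(EM,N)=31/2, d(EM,O)=73/2, d(EM,TU)=59/2
iteration 4: select EM,N (d=31/2); attach at lengths (19/4, 31/4); label the merged cluster EMN
  updated: d(AG,EMN)=34, d(EMN,O)=107/3, d(EMN,TU)=82/3
iteration 5: select EMN,TU (d=82/3); attach at lengths (71/12, 35/3); label the merged cluster EMNTU
  updated: d(AG,EMNTU)=341/10, d(EMNTU,O)=203/5
iteration 6: select AG,O (d=33); attach at lengths (16, 33/2); label the merged cluster AGO
  updated: d(AGO,EMNTU)=544/15
iteration 7: select AGO,EMNTU (d=544/15); attach at lengths (49/30, 67/15); label the merged cluster AEGMNOTU
final tree: (((A:1/2,G:1/2):16,O:33/2):49/30,(((E:3,M:3):19/4,N:31/4):71/12,(T:2,U:2):35/3):67/15)
total length: 4781/60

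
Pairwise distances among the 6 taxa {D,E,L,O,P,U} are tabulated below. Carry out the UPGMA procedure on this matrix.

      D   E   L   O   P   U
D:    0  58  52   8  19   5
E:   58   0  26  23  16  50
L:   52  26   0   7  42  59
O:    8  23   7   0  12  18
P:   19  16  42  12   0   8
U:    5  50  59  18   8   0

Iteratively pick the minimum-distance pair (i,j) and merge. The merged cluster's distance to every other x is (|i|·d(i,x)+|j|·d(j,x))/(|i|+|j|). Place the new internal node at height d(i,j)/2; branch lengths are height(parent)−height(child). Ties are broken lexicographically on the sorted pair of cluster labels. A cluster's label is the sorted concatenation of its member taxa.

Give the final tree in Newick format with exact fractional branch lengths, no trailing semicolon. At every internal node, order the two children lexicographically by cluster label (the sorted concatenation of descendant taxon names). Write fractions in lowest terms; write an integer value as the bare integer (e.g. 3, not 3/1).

iteration 1: select D,U (d=5); attach at lengths (5/2, 5/2); label the merged cluster DU
  updated: d(DU,E)=54, d(DU,L)=111/2, d(DU,O)=13, d(DU,P)=27/2
iteration 2: select L,O (d=7); attach at lengths (7/2, 7/2); label the merged cluster LO
  updated: d(DU,LO)=137/4, d(E,LO)=49/2, d(LO,P)=27
iteration 3: select DU,P (d=27/2); attach at lengths (17/4, 27/4); label the merged cluster DPU
  updated: d(DPU,E)=124/3, d(DPU,LO)=191/6
iteration 4: select E,LO (d=49/2); attach at lengths (49/4, 35/4); label the merged cluster ELO
  updated: d(DPU,ELO)=35
iteration 5: select DPU,ELO (d=35); attach at lengths (43/4, 21/4); label the merged cluster DELOPU
final tree: (((D:5/2,U:5/2):17/4,P:27/4):43/4,(E:49/4,(L:7/2,O:7/2):35/4):21/4)
total length: 60

(((D:5/2,U:5/2):17/4,P:27/4):43/4,(E:49/4,(L:7/2,O:7/2):35/4):21/4)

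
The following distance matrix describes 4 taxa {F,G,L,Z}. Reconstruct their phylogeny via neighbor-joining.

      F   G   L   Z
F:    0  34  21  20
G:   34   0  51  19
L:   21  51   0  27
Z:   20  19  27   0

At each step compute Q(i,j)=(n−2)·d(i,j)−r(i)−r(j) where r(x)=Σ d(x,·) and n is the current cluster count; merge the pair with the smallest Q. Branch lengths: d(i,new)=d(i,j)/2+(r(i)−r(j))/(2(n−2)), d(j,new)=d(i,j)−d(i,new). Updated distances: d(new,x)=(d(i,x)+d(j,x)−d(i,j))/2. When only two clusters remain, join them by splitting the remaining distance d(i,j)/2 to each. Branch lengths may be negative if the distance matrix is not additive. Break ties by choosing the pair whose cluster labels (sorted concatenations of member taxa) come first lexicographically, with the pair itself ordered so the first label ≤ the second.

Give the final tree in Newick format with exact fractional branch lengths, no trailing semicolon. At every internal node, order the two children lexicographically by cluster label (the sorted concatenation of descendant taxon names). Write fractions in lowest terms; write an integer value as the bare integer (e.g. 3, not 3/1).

1. join F+L (d=21, Q=-132) ⇒ FL; edges |F|=9/2, |L|=33/2
  updated: d(FL,G)=32, d(FL,Z)=13
2. join FL+G (d=32, Q=-64) ⇒ FGL; edges |FL|=13, |G|=19
  updated: d(FGL,Z)=0
3. join FGL+Z (d=0) ⇒ FGLZ; edges |FGL|=0, |Z|=0
final tree: (((F:9/2,L:33/2):13,G:19):0,Z:0)
total length: 53

(((F:9/2,L:33/2):13,G:19):0,Z:0)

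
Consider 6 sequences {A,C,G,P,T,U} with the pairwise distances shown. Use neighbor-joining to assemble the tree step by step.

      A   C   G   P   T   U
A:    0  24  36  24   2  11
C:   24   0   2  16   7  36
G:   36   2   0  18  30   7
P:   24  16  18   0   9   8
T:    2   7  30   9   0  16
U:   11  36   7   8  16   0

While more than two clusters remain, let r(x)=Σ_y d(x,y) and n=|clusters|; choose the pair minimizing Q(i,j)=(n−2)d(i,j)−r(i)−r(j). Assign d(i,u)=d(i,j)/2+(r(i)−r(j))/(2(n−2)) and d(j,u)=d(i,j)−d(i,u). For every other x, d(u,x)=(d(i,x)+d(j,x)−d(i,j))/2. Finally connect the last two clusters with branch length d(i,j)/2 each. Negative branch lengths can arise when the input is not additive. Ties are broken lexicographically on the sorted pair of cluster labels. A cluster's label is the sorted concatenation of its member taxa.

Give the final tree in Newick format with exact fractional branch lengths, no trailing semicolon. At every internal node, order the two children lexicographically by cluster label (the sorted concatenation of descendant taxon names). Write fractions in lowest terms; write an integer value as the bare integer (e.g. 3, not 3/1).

((((A:55/12,T:-31/12):137/16,U:63/16):37/16,(C:0,G:2):205/16):51/32,P:51/32)

1. join C+G (d=2, Q=-170) ⇒ CG; edges |C|=0, |G|=2
  updated: d(A,CG)=29, d(CG,P)=16, d(CG,T)=35/2, d(CG,U)=41/2
2. join A+T (d=2, Q=-209/2) ⇒ AT; edges |A|=55/12, |T|=-31/12
  updated: d(AT,CG)=89/4, d(AT,P)=31/2, d(AT,U)=25/2
3. join AT+U (d=25/2, Q=-265/4) ⇒ ATU; edges |AT|=137/16, |U|=63/16
  updated: d(ATU,CG)=121/8, d(ATU,P)=11/2
4. join ATU+CG (d=121/8, Q=-293/8) ⇒ ACGTU; edges |ATU|=37/16, |CG|=205/16
  updated: d(ACGTU,P)=51/16
5. join ACGTU+P (d=51/16) ⇒ ACGPTU; edges |ACGTU|=51/32, |P|=51/32
final tree: ((((A:55/12,T:-31/12):137/16,U:63/16):37/16,(C:0,G:2):205/16):51/32,P:51/32)
total length: 557/16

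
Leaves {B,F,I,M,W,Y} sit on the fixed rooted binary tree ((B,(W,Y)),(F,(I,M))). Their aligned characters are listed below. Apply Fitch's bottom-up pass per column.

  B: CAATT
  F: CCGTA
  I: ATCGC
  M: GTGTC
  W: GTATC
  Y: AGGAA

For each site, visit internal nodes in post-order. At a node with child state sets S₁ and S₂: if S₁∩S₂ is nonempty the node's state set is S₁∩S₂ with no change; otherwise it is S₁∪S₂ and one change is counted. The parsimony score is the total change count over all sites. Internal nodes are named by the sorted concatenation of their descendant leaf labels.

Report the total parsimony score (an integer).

15

WY@0: {G} ∪ {A} = {A,G} (union, +1)
BWY@0: {C} ∪ {A,G} = {A,C,G} (union, +1)
IM@0: {A} ∪ {G} = {A,G} (union, +1)
FIM@0: {C} ∪ {A,G} = {A,C,G} (union, +1)
BFIMWY@0: {A,C,G} ∩ {A,C,G} = {A,C,G} (intersection, +0)
WY@1: {T} ∪ {G} = {G,T} (union, +1)
BWY@1: {A} ∪ {G,T} = {A,G,T} (union, +1)
IM@1: {T} ∩ {T} = {T} (intersection, +0)
FIM@1: {C} ∪ {T} = {C,T} (union, +1)
BFIMWY@1: {A,G,T} ∩ {C,T} = {T} (intersection, +0)
WY@2: {A} ∪ {G} = {A,G} (union, +1)
BWY@2: {A} ∩ {A,G} = {A} (intersection, +0)
IM@2: {C} ∪ {G} = {C,G} (union, +1)
FIM@2: {G} ∩ {C,G} = {G} (intersection, +0)
BFIMWY@2: {A} ∪ {G} = {A,G} (union, +1)
WY@3: {T} ∪ {A} = {A,T} (union, +1)
BWY@3: {T} ∩ {A,T} = {T} (intersection, +0)
IM@3: {G} ∪ {T} = {G,T} (union, +1)
FIM@3: {T} ∩ {G,T} = {T} (intersection, +0)
BFIMWY@3: {T} ∩ {T} = {T} (intersection, +0)
WY@4: {C} ∪ {A} = {A,C} (union, +1)
BWY@4: {T} ∪ {A,C} = {A,C,T} (union, +1)
IM@4: {C} ∩ {C} = {C} (intersection, +0)
FIM@4: {A} ∪ {C} = {A,C} (union, +1)
BFIMWY@4: {A,C,T} ∩ {A,C} = {A,C} (intersection, +0)
per-site changes: [4, 3, 3, 2, 3]; total = 15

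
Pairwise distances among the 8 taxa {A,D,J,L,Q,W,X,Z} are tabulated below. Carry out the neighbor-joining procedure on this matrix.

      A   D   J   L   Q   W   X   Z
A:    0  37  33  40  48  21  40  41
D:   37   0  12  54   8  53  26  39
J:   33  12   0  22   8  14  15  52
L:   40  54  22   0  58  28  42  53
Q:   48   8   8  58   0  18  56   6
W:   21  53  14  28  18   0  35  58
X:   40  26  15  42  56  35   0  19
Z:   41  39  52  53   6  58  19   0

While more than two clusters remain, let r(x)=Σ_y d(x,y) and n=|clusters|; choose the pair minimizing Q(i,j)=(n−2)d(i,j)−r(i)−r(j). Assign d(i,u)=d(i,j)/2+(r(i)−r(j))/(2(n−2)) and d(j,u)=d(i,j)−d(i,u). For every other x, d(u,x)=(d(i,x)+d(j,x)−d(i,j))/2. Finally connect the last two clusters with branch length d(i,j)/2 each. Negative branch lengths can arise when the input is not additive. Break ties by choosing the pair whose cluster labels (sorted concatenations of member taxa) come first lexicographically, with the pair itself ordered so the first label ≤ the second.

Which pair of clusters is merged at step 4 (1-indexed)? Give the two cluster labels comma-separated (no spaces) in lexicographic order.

AW,L

iteration 1: select Q,Z (d=6, Q=-434); attach at lengths (-5/2, 17/2); label the merged cluster QZ
  updated: d(A,QZ)=83/2, d(D,QZ)=41/2, d(J,QZ)=27, d(L,QZ)=105/2, d(QZ,W)=35, d(QZ,X)=69/2
iteration 2: select D,QZ (d=41/2, Q=-311); attach at lengths (47/5, 111/10); label the merged cluster DQZ
  updated: d(A,DQZ)=29, d(DQZ,J)=37/4, d(DQZ,L)=43, d(DQZ,W)=135/4, d(DQZ,X)=20
iteration 3: select A,W (d=21, Q=-843/4); attach at lengths (461/32, 211/32); label the merged cluster AW
  updated: d(AW,DQZ)=167/8, d(AW,J)=13, d(AW,L)=47/2, d(AW,X)=27
iteration 4: select AW,L (d=47/2, Q=-1155/8); attach at lengths (65/16, 311/16); label the merged cluster ALW
  updated: d(ALW,DQZ)=323/16, d(ALW,J)=23/4, d(ALW,X)=91/4
iteration 5: select ALW,J (d=23/4, Q=-1075/16); attach at lengths (483/64, -115/64); label the merged cluster AJLW
  updated: d(AJLW,DQZ)=379/32, d(AJLW,X)=16
iteration 6: select AJLW,DQZ (d=379/32, Q=-1531/32); attach at lengths (251/64, 507/64); label the merged cluster ADJLQWZ
  updated: d(ADJLQWZ,X)=773/64
iteration 7: select ADJLQWZ,X (d=773/64); attach at lengths (773/128, 773/128); label the merged cluster ADJLQWXZ
final tree: (((((A:461/32,W:211/32):65/16,L:311/16):483/64,J:-115/64):251/64,(D:47/5,(Q:-5/2,Z:17/2):111/10):507/64):773/128,X:773/128)
total length: 6443/64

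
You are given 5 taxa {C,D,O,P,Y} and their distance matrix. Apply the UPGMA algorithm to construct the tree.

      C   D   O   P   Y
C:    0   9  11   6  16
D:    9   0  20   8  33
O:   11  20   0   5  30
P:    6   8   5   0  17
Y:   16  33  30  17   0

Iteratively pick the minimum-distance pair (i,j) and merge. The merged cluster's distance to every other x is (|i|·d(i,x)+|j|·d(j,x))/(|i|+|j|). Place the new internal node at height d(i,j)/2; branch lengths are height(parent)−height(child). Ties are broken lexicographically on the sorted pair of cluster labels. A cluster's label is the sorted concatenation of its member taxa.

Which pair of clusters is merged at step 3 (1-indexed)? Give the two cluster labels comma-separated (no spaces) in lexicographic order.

step 1: merge (O,P) at d=5; branch lengths O→5/2, P→5/2; new cluster OP
  updated: d(C,OP)=17/2, d(D,OP)=14, d(OP,Y)=47/2
step 2: merge (C,OP) at d=17/2; branch lengths C→17/4, OP→7/4; new cluster COP
  updated: d(COP,D)=37/3, d(COP,Y)=21
step 3: merge (COP,D) at d=37/3; branch lengths COP→23/12, D→37/6; new cluster CDOP
  updated: d(CDOP,Y)=24
step 4: merge (CDOP,Y) at d=24; branch lengths CDOP→35/6, Y→12; new cluster CDOPY
final tree: (((C:17/4,(O:5/2,P:5/2):7/4):23/12,D:37/6):35/6,Y:12)
total length: 443/12

COP,D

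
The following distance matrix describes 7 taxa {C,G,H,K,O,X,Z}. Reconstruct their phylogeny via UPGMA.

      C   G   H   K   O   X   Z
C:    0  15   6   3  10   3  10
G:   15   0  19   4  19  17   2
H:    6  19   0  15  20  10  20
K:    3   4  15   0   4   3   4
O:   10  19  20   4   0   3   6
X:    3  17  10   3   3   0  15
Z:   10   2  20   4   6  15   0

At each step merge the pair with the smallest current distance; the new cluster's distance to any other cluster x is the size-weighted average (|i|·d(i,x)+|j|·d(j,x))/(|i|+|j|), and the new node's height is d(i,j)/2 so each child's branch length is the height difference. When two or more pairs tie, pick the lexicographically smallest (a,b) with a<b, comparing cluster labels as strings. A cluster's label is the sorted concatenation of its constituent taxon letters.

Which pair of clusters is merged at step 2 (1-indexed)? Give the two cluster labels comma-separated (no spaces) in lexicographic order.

C,K

step 1: merge (G,Z) at d=2; branch lengths G→1, Z→1; new cluster GZ
  updated: d(C,GZ)=25/2, d(GZ,H)=39/2, d(GZ,K)=4, d(GZ,O)=25/2, d(GZ,X)=16
step 2: merge (C,K) at d=3; branch lengths C→3/2, K→3/2; new cluster CK
  updated: d(CK,GZ)=33/4, d(CK,H)=21/2, d(CK,O)=7, d(CK,X)=3
step 3: merge (CK,X) at d=3; branch lengths CK→0, X→3/2; new cluster CKX
  updated: d(CKX,GZ)=65/6, d(CKX,H)=31/3, d(CKX,O)=17/3
step 4: merge (CKX,O) at d=17/3; branch lengths CKX→4/3, O→17/6; new cluster CKOX
  updated: d(CKOX,GZ)=45/4, d(CKOX,H)=51/4
step 5: merge (CKOX,GZ) at d=45/4; branch lengths CKOX→67/24, GZ→37/8; new cluster CGKOXZ
  updated: d(CGKOXZ,H)=15
step 6: merge (CGKOXZ,H) at d=15; branch lengths CGKOXZ→15/8, H→15/2; new cluster CGHKOXZ
final tree: (((((C:3/2,K:3/2):0,X:3/2):4/3,O:17/6):67/24,(G:1,Z:1):37/8):15/8,H:15/2)
total length: 659/24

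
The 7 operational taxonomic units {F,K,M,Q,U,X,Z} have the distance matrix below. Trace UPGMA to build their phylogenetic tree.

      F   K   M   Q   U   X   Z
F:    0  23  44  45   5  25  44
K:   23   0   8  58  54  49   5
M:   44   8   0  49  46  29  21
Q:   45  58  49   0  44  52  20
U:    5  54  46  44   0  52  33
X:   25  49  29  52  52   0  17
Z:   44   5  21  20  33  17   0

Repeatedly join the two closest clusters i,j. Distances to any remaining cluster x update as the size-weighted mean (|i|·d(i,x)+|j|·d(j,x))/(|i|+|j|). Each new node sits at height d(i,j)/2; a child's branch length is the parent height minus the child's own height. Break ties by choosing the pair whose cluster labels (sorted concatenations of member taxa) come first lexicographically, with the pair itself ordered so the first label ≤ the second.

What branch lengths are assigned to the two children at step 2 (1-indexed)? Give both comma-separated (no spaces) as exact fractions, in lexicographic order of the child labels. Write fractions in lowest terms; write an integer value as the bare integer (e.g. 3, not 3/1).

iteration 1: select F,U (d=5); attach at lengths (5/2, 5/2); label the merged cluster FU
  updated: d(FU,K)=77/2, d(FU,M)=45, d(FU,Q)=89/2, d(FU,X)=77/2, d(FU,Z)=77/2
iteration 2: select K,Z (d=5); attach at lengths (5/2, 5/2); label the merged cluster KZ
  updated: d(FU,KZ)=77/2, d(KZ,M)=29/2, d(KZ,Q)=39, d(KZ,X)=33
iteration 3: select KZ,M (d=29/2); attach at lengths (19/4, 29/4); label the merged cluster KMZ
  updated: d(FU,KMZ)=122/3, d(KMZ,Q)=127/3, d(KMZ,X)=95/3
iteration 4: select KMZ,X (d=95/3); attach at lengths (103/12, 95/6); label the merged cluster KMXZ
  updated: d(FU,KMXZ)=321/8, d(KMXZ,Q)=179/4
iteration 5: select FU,KMXZ (d=321/8); attach at lengths (281/16, 203/48); label the merged cluster FKMUXZ
  updated: d(FKMUXZ,Q)=134/3
iteration 6: select FKMUXZ,Q (d=134/3); attach at lengths (109/48, 67/3); label the merged cluster FKMQUXZ
final tree: (((F:5/2,U:5/2):281/16,(((K:5/2,Z:5/2):19/4,M:29/4):103/12,X:95/6):203/48):109/48,Q:67/3)
total length: 1485/16

5/2,5/2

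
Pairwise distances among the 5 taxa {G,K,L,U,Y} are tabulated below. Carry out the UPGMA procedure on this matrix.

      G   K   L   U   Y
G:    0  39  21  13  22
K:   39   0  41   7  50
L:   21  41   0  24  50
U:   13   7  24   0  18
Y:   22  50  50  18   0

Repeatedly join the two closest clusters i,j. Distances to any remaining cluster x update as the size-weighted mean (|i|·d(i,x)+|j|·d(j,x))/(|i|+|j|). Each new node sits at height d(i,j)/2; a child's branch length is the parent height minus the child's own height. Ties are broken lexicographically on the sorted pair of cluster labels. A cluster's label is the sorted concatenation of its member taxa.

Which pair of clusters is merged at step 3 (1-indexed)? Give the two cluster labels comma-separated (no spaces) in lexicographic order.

GL,KU

iteration 1: select K,U (d=7); attach at lengths (7/2, 7/2); label the merged cluster KU
  updated: d(G,KU)=26, d(KU,L)=65/2, d(KU,Y)=34
iteration 2: select G,L (d=21); attach at lengths (21/2, 21/2); label the merged cluster GL
  updated: d(GL,KU)=117/4, d(GL,Y)=36
iteration 3: select GL,KU (d=117/4); attach at lengths (33/8, 89/8); label the merged cluster GKLU
  updated: d(GKLU,Y)=35
iteration 4: select GKLU,Y (d=35); attach at lengths (23/8, 35/2); label the merged cluster GKLUY
final tree: (((G:21/2,L:21/2):33/8,(K:7/2,U:7/2):89/8):23/8,Y:35/2)
total length: 509/8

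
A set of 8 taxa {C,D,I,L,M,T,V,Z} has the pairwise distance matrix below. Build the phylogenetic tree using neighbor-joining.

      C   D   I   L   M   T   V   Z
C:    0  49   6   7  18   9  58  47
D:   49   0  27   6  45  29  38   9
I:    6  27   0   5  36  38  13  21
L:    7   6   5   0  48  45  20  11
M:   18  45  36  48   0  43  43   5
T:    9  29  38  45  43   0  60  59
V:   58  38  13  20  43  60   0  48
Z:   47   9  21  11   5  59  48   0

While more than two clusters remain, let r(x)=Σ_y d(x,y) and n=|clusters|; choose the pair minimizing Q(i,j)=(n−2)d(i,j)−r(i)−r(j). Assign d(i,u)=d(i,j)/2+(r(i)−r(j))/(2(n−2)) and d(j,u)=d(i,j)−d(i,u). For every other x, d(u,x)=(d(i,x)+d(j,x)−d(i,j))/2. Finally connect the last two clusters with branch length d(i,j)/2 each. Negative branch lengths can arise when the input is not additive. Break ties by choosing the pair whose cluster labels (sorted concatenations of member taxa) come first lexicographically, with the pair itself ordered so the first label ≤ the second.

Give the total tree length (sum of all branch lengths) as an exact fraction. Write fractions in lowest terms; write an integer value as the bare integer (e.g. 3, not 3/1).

1. join C+T (d=9, Q=-423) ⇒ CT; edges |C|=-35/12, |T|=143/12
  updated: d(CT,D)=69/2, d(CT,I)=35/2, d(CT,L)=43/2, d(CT,M)=26, d(CT,V)=109/2, d(CT,Z)=97/2
2. join M+Z (d=5, Q=-641/2) ⇒ MZ; edges |M|=171/20, |Z|=-71/20
  updated: d(CT,MZ)=139/4, d(D,MZ)=49/2, d(I,MZ)=26, d(L,MZ)=27, d(MZ,V)=43
3. join I+V (d=13, Q=-205) ⇒ IV; edges |I|=-7/2, |V|=33/2
  updated: d(CT,IV)=59/2, d(D,IV)=26, d(IV,L)=6, d(IV,MZ)=28
4. join D+L (d=6, Q=-267/2) ⇒ DL; edges |D|=97/12, |L|=-25/12
  updated: d(CT,DL)=25, d(DL,IV)=13, d(DL,MZ)=91/4
5. join CT+MZ (d=139/4, Q=-421/4) ⇒ CMTZ; edges |CT|=293/16, |MZ|=263/16
  updated: d(CMTZ,DL)=13/2, d(CMTZ,IV)=91/8
6. join CMTZ+DL (d=13/2, Q=-247/8) ⇒ CDLMTZ; edges |CMTZ|=39/16, |DL|=65/16
  updated: d(CDLMTZ,IV)=143/16
7. join CDLMTZ+IV (d=143/16) ⇒ CDILMTVZ; edges |CDLMTZ|=143/32, |IV|=143/32
final tree: ((((C:-35/12,T:143/12):293/16,(M:171/20,Z:-71/20):263/16):39/16,(D:97/12,L:-25/12):65/16):143/32,(I:-7/2,V:33/2):143/32)
total length: 1331/16

1331/16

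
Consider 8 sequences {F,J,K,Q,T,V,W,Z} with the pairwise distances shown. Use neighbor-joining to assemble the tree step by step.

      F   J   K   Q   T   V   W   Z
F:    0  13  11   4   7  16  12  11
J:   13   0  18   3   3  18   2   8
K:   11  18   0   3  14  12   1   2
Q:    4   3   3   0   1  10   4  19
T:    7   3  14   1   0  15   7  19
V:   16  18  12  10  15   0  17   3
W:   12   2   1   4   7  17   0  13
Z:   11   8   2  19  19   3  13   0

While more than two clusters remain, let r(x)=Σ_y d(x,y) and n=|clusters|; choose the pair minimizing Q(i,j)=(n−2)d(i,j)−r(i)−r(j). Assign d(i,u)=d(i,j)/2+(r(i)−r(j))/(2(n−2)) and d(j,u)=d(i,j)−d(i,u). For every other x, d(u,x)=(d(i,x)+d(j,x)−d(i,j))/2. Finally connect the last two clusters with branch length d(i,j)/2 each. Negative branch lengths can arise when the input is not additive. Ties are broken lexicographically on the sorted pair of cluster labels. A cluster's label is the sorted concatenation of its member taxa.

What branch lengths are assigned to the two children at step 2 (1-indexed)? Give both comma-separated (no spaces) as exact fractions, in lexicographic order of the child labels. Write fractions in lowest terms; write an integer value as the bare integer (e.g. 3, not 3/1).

step 1: merge (V,Z) at d=3, Q=-148; branch lengths V→17/6, Z→1/6; new cluster VZ
  updated: d(F,VZ)=12, d(J,VZ)=23/2, d(K,VZ)=11/2, d(Q,VZ)=13, d(T,VZ)=31/2, d(VZ,W)=27/2
step 2: merge (K,VZ) at d=11/2, Q=-96; branch lengths K→9/10, VZ→23/5; new cluster KVZ
  updated: d(F,KVZ)=35/4, d(J,KVZ)=12, d(KVZ,Q)=21/4, d(KVZ,T)=12, d(KVZ,W)=9/2
step 3: merge (J,W) at d=2, Q=-109/2; branch lengths J→23/16, W→9/16; new cluster JW
  updated: d(F,JW)=23/2, d(JW,KVZ)=29/4, d(JW,Q)=5/2, d(JW,T)=4
step 4: merge (F,KVZ) at d=35/4, Q=-153/4; branch lengths F→97/24, KVZ→113/24; new cluster FKVZ
  updated: d(FKVZ,JW)=5, d(FKVZ,Q)=1/4, d(FKVZ,T)=41/8
step 5: merge (FKVZ,Q) at d=1/4, Q=-109/8; branch lengths FKVZ→57/32, Q→-49/32; new cluster FKQVZ
  updated: d(FKQVZ,JW)=29/8, d(FKQVZ,T)=47/16
step 6: merge (FKQVZ,JW) at d=29/8, Q=-169/16; branch lengths FKQVZ→41/32, JW→75/32; new cluster FJKQVWZ
  updated: d(FJKQVWZ,T)=53/32
step 7: merge (FJKQVWZ,T) at d=53/32; branch lengths FJKQVWZ→53/64, T→53/64; new cluster FJKQTVWZ
final tree: ((((F:97/24,(K:9/10,(V:17/6,Z:1/6):23/5):113/24):57/32,Q:-49/32):41/32,(J:23/16,W:9/16):75/32):53/64,T:53/64)
total length: 793/32

9/10,23/5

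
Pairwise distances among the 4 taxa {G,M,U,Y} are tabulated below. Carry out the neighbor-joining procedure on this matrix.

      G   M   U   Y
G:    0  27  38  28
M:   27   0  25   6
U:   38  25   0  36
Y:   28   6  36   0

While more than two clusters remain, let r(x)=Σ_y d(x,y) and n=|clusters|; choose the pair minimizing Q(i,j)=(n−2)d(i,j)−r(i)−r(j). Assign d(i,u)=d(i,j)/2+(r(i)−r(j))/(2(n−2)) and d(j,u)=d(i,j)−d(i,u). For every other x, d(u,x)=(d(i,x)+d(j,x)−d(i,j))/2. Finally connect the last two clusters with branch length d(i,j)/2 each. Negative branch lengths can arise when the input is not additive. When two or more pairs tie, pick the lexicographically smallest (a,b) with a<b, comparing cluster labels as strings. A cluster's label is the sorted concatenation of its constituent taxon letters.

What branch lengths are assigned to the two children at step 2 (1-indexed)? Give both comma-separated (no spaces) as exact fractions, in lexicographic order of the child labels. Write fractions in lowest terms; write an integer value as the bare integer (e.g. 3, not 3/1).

step 1: merge (G,U) at d=38, Q=-116; branch lengths G→35/2, U→41/2; new cluster GU
  updated: d(GU,M)=7, d(GU,Y)=13
step 2: merge (GU,M) at d=7, Q=-26; branch lengths GU→7, M→0; new cluster GMU
  updated: d(GMU,Y)=6
step 3: merge (GMU,Y) at d=6; branch lengths GMU→3, Y→3; new cluster GMUY
final tree: (((G:35/2,U:41/2):7,M:0):3,Y:3)
total length: 51

7,0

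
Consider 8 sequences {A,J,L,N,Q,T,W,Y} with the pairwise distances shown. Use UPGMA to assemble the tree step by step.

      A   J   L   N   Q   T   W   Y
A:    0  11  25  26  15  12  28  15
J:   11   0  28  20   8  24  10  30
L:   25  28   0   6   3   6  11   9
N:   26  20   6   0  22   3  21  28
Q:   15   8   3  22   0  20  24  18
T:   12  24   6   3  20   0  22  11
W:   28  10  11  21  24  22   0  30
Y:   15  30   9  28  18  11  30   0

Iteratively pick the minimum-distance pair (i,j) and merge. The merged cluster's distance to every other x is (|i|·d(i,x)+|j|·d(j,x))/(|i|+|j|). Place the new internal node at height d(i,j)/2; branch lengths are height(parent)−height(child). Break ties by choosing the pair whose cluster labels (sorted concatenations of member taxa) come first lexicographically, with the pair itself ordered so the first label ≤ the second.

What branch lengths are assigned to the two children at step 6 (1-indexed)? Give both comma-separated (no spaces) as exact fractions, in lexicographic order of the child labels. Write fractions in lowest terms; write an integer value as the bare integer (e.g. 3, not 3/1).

3/2,9/4

iteration 1: select L,Q (d=3); attach at lengths (3/2, 3/2); label the merged cluster LQ
  updated: d(A,LQ)=20, d(J,LQ)=18, d(LQ,N)=14, d(LQ,T)=13, d(LQ,W)=35/2, d(LQ,Y)=27/2
iteration 2: select N,T (d=3); attach at lengths (3/2, 3/2); label the merged cluster NT
  updated: d(A,NT)=19, d(J,NT)=22, d(LQ,NT)=27/2, d(NT,W)=43/2, d(NT,Y)=39/2
iteration 3: select J,W (d=10); attach at lengths (5, 5); label the merged cluster JW
  updated: d(A,JW)=39/2, d(JW,LQ)=71/4, d(JW,NT)=87/4, d(JW,Y)=30
iteration 4: select LQ,NT (d=27/2); attach at lengths (21/4, 21/4); label the merged cluster LNQT
  updated: d(A,LNQT)=39/2, d(JW,LNQT)=79/4, d(LNQT,Y)=33/2
iteration 5: select A,Y (d=15); attach at lengths (15/2, 15/2); label the merged cluster AY
  updated: d(AY,JW)=99/4, d(AY,LNQT)=18
iteration 6: select AY,LNQT (d=18); attach at lengths (3/2, 9/4); label the merged cluster ALNQTY
  updated: d(ALNQTY,JW)=257/12
iteration 7: select ALNQTY,JW (d=257/12); attach at lengths (41/24, 137/24); label the merged cluster AJLNQTWY
final tree: (((A:15/2,Y:15/2):3/2,((L:3/2,Q:3/2):21/4,(N:3/2,T:3/2):21/4):9/4):41/24,(J:5,W:5):137/24)
total length: 158/3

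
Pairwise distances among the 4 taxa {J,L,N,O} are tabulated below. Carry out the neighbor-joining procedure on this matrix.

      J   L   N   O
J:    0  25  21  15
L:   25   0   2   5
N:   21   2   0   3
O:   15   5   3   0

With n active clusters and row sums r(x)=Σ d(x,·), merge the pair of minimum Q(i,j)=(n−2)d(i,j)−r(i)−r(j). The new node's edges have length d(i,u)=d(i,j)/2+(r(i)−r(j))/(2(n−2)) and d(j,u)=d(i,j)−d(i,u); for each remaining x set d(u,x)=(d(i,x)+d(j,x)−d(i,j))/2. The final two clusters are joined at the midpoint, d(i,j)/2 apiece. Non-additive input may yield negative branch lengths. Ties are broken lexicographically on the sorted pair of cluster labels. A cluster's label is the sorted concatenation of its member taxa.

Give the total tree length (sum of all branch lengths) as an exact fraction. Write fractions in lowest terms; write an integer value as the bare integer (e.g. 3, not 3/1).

1. join J+O (d=15, Q=-54) ⇒ JO; edges |J|=17, |O|=-2
  updated: d(JO,L)=15/2, d(JO,N)=9/2
2. join JO+L (d=15/2, Q=-14) ⇒ JLO; edges |JO|=5, |L|=5/2
  updated: d(JLO,N)=-1/2
3. join JLO+N (d=-1/2) ⇒ JLNO; edges |JLO|=-1/4, |N|=-1/4
final tree: (((J:17,O:-2):5,L:5/2):-1/4,N:-1/4)
total length: 22

22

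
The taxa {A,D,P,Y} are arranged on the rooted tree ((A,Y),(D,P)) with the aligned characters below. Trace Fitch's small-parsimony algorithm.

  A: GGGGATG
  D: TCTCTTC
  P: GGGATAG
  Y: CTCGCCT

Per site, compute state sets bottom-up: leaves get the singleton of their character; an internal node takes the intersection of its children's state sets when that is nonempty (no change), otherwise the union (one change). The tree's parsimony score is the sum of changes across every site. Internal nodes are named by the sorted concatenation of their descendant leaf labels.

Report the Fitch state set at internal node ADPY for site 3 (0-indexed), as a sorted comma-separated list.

A,C,G

[col 0] AY: children A:{G}, Y:{C} ∪→ {C,G}; cost 1
[col 0] DP: children D:{T}, P:{G} ∪→ {G,T}; cost 1
[col 0] ADPY: children AY:{C,G}, DP:{G,T} ∩→ {G}; cost 0
[col 1] AY: children A:{G}, Y:{T} ∪→ {G,T}; cost 1
[col 1] DP: children D:{C}, P:{G} ∪→ {C,G}; cost 1
[col 1] ADPY: children AY:{G,T}, DP:{C,G} ∩→ {G}; cost 0
[col 2] AY: children A:{G}, Y:{C} ∪→ {C,G}; cost 1
[col 2] DP: children D:{T}, P:{G} ∪→ {G,T}; cost 1
[col 2] ADPY: children AY:{C,G}, DP:{G,T} ∩→ {G}; cost 0
[col 3] AY: children A:{G}, Y:{G} ∩→ {G}; cost 0
[col 3] DP: children D:{C}, P:{A} ∪→ {A,C}; cost 1
[col 3] ADPY: children AY:{G}, DP:{A,C} ∪→ {A,C,G}; cost 1
[col 4] AY: children A:{A}, Y:{C} ∪→ {A,C}; cost 1
[col 4] DP: children D:{T}, P:{T} ∩→ {T}; cost 0
[col 4] ADPY: children AY:{A,C}, DP:{T} ∪→ {A,C,T}; cost 1
[col 5] AY: children A:{T}, Y:{C} ∪→ {C,T}; cost 1
[col 5] DP: children D:{T}, P:{A} ∪→ {A,T}; cost 1
[col 5] ADPY: children AY:{C,T}, DP:{A,T} ∩→ {T}; cost 0
[col 6] AY: children A:{G}, Y:{T} ∪→ {G,T}; cost 1
[col 6] DP: children D:{C}, P:{G} ∪→ {C,G}; cost 1
[col 6] ADPY: children AY:{G,T}, DP:{C,G} ∩→ {G}; cost 0
per-site changes: [2, 2, 2, 2, 2, 2, 2]; total = 14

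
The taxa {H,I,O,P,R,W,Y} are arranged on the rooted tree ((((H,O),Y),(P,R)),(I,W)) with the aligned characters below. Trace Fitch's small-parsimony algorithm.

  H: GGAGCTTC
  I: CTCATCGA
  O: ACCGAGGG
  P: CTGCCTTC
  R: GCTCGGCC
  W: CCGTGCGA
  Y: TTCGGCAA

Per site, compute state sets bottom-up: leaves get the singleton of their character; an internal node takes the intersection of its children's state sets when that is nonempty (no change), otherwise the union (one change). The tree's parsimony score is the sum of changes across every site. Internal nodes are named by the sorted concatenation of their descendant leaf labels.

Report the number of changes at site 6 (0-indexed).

4

HO@0: {G} ∪ {A} = {A,G} (union, +1)
HOY@0: {A,G} ∪ {T} = {A,G,T} (union, +1)
PR@0: {C} ∪ {G} = {C,G} (union, +1)
HOPRY@0: {A,G,T} ∩ {C,G} = {G} (intersection, +0)
IW@0: {C} ∩ {C} = {C} (intersection, +0)
HIOPRWY@0: {G} ∪ {C} = {C,G} (union, +1)
HO@1: {G} ∪ {C} = {C,G} (union, +1)
HOY@1: {C,G} ∪ {T} = {C,G,T} (union, +1)
PR@1: {T} ∪ {C} = {C,T} (union, +1)
HOPRY@1: {C,G,T} ∩ {C,T} = {C,T} (intersection, +0)
IW@1: {T} ∪ {C} = {C,T} (union, +1)
HIOPRWY@1: {C,T} ∩ {C,T} = {C,T} (intersection, +0)
HO@2: {A} ∪ {C} = {A,C} (union, +1)
HOY@2: {A,C} ∩ {C} = {C} (intersection, +0)
PR@2: {G} ∪ {T} = {G,T} (union, +1)
HOPRY@2: {C} ∪ {G,T} = {C,G,T} (union, +1)
IW@2: {C} ∪ {G} = {C,G} (union, +1)
HIOPRWY@2: {C,G,T} ∩ {C,G} = {C,G} (intersection, +0)
HO@3: {G} ∩ {G} = {G} (intersection, +0)
HOY@3: {G} ∩ {G} = {G} (intersection, +0)
PR@3: {C} ∩ {C} = {C} (intersection, +0)
HOPRY@3: {G} ∪ {C} = {C,G} (union, +1)
IW@3: {A} ∪ {T} = {A,T} (union, +1)
HIOPRWY@3: {C,G} ∪ {A,T} = {A,C,G,T} (union, +1)
HO@4: {C} ∪ {A} = {A,C} (union, +1)
HOY@4: {A,C} ∪ {G} = {A,C,G} (union, +1)
PR@4: {C} ∪ {G} = {C,G} (union, +1)
HOPRY@4: {A,C,G} ∩ {C,G} = {C,G} (intersection, +0)
IW@4: {T} ∪ {G} = {G,T} (union, +1)
HIOPRWY@4: {C,G} ∩ {G,T} = {G} (intersection, +0)
HO@5: {T} ∪ {G} = {G,T} (union, +1)
HOY@5: {G,T} ∪ {C} = {C,G,T} (union, +1)
PR@5: {T} ∪ {G} = {G,T} (union, +1)
HOPRY@5: {C,G,T} ∩ {G,T} = {G,T} (intersection, +0)
IW@5: {C} ∩ {C} = {C} (intersection, +0)
HIOPRWY@5: {G,T} ∪ {C} = {C,G,T} (union, +1)
HO@6: {T} ∪ {G} = {G,T} (union, +1)
HOY@6: {G,T} ∪ {A} = {A,G,T} (union, +1)
PR@6: {T} ∪ {C} = {C,T} (union, +1)
HOPRY@6: {A,G,T} ∩ {C,T} = {T} (intersection, +0)
IW@6: {G} ∩ {G} = {G} (intersection, +0)
HIOPRWY@6: {T} ∪ {G} = {G,T} (union, +1)
HO@7: {C} ∪ {G} = {C,G} (union, +1)
HOY@7: {C,G} ∪ {A} = {A,C,G} (union, +1)
PR@7: {C} ∩ {C} = {C} (intersection, +0)
HOPRY@7: {A,C,G} ∩ {C} = {C} (intersection, +0)
IW@7: {A} ∩ {A} = {A} (intersection, +0)
HIOPRWY@7: {C} ∪ {A} = {A,C} (union, +1)
per-site changes: [4, 4, 4, 3, 4, 4, 4, 3]; total = 30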